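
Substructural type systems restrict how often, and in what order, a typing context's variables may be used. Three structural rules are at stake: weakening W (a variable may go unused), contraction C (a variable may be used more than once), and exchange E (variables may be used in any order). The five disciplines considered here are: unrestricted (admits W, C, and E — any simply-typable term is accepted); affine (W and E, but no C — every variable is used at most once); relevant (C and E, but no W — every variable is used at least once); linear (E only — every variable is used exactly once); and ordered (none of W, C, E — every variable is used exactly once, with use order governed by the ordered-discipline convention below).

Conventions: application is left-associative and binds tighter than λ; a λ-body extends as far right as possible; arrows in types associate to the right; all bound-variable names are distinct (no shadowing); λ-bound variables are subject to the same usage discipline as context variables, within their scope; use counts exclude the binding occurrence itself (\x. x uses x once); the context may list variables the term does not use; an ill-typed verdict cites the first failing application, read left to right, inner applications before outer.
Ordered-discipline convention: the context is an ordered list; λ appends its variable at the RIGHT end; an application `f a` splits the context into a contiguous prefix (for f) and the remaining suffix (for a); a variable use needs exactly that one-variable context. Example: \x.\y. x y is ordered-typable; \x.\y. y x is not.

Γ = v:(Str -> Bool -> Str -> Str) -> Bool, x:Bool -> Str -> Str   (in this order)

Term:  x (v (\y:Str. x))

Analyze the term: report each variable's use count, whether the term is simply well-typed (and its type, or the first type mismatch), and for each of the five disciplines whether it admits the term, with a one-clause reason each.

variable uses: v ×1; x ×2; y [bound] ×0
order of uses: x, v, x
typing: well-typed at Str -> Str
ordered: ✗, repeated use of x ×2; needs weakening: y unused
linear: ✗, repeated use of x ×2; needs weakening: y unused
affine: ✗, repeated use of x ×2
relevant: ✗, needs weakening: y unused
unrestricted: ✓, well-typed at Str -> Str; no restrictions here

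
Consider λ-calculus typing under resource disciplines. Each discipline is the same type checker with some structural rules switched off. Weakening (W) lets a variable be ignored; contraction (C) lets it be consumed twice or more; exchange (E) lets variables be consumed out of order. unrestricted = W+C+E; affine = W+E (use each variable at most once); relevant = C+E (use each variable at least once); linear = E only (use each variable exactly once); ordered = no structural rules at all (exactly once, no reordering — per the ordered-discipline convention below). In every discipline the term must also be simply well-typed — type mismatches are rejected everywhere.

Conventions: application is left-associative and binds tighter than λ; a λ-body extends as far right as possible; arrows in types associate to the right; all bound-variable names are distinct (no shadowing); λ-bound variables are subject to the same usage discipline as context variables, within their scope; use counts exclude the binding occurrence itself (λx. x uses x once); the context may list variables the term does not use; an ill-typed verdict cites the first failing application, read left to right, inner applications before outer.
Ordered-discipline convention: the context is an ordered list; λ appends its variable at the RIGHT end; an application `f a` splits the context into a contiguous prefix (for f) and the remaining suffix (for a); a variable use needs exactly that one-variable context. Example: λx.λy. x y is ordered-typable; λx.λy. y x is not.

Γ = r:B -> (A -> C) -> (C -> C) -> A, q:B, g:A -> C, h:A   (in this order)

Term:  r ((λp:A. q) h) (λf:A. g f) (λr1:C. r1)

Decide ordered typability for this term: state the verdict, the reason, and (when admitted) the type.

no — unused: p — weakening required
usage: r: 1×, q: 1×, g: 1×, h: 1×, p [bound]: 0×, f [bound]: 1×, r1 [bound]: 1×
left-to-right use order: r, q, h, g, f, r1
typing: well-typed at A
per-discipline verdicts: ordered ✗; linear ✗; affine ✓; relevant ✗; unrestricted ✓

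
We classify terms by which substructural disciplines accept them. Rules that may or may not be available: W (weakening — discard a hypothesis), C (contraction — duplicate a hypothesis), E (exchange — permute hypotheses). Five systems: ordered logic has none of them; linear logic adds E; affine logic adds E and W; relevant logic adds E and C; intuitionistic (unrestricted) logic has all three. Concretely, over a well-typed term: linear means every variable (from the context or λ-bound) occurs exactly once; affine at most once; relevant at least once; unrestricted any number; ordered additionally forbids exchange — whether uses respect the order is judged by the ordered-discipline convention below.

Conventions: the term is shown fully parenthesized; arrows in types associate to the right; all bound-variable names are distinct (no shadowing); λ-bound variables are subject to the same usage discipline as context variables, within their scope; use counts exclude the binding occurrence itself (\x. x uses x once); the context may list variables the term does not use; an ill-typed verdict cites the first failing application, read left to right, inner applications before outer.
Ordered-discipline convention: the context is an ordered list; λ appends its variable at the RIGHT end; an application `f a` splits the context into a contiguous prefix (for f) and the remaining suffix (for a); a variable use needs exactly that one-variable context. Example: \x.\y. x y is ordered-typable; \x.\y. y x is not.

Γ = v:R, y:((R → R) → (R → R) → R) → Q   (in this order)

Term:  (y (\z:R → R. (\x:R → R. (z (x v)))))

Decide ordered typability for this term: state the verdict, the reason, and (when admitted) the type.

no — needs exchange: uses follow y, z, x, v
variable uses: v ×1; y ×1; z (bound) ×1; x (bound) ×1
uses in reading order: y, z, x, v
typing: well-typed — term : Q
summary: ordered ✗; linear ✓; affine ✓; relevant ✓; unrestricted ✓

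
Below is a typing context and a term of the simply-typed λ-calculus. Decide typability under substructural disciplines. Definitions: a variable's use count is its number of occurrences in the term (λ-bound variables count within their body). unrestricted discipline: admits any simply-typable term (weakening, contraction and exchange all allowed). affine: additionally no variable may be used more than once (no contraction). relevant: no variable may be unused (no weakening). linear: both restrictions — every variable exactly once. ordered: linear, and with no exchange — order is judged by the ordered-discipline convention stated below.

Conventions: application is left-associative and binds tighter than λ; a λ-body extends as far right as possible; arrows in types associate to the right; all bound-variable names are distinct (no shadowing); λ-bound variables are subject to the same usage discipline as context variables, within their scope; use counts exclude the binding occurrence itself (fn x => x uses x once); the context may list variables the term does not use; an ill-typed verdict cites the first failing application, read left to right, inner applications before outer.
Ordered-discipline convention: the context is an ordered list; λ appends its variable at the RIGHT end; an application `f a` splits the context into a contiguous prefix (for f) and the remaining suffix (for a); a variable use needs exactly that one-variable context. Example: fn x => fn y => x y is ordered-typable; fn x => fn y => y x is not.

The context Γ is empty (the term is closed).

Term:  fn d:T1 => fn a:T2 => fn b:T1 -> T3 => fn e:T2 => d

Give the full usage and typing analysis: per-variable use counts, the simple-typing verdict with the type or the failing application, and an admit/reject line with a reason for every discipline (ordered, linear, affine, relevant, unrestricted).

counts: d [bound]: 1, a [bound]: 0, b [bound]: 0, e [bound]: 0
uses in reading order: d
typing: well-typed at T1 -> T2 -> (T1 -> T3) -> T2 -> T1
ordered: ✗, unused: a, b, e — weakening required
linear: ✗, unused: a, b, e — weakening required
affine: ✓, no duplicate uses among d, a, b, e
relevant: ✗, unused: a, b, e — weakening required
unrestricted: ✓, well-typed at T1 -> T2 -> (T1 -> T3) -> T2 -> T1; no restrictions here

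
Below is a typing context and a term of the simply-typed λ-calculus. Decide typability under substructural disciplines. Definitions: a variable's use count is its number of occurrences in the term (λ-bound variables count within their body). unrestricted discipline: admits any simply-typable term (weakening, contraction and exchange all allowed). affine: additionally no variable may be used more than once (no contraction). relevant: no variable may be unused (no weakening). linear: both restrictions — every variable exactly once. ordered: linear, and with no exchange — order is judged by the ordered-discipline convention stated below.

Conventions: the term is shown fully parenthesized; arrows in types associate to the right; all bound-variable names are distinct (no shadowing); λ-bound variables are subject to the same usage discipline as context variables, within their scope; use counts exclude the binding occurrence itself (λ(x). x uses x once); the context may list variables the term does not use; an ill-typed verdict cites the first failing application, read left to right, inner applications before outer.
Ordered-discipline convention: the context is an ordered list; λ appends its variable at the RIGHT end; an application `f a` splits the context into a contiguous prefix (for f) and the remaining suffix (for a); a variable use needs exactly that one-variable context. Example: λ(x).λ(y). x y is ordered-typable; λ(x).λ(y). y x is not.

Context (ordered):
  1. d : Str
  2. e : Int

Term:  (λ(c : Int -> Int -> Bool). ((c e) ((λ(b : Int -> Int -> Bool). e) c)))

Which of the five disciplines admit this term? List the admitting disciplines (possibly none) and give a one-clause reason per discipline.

admitted in: unrestricted
usage: d=0; e=2; c (λ-bound)=2; b (λ-bound)=0
uses in reading order: c, e, e, c
typing: well-typed at (Int -> Int -> Bool) -> Bool
ordered ✗ (uses contraction: e ×2, c ×2; unused: d, b — weakening required)
linear ✗ (uses contraction: e ×2, c ×2; unused: d, b — weakening required)
affine ✗ (uses contraction: e ×2, c ×2)
relevant ✗ (unused: d, b — weakening required)
unrestricted ✓ (well-typed at (Int -> Int -> Bool) -> Bool; no restrictions here)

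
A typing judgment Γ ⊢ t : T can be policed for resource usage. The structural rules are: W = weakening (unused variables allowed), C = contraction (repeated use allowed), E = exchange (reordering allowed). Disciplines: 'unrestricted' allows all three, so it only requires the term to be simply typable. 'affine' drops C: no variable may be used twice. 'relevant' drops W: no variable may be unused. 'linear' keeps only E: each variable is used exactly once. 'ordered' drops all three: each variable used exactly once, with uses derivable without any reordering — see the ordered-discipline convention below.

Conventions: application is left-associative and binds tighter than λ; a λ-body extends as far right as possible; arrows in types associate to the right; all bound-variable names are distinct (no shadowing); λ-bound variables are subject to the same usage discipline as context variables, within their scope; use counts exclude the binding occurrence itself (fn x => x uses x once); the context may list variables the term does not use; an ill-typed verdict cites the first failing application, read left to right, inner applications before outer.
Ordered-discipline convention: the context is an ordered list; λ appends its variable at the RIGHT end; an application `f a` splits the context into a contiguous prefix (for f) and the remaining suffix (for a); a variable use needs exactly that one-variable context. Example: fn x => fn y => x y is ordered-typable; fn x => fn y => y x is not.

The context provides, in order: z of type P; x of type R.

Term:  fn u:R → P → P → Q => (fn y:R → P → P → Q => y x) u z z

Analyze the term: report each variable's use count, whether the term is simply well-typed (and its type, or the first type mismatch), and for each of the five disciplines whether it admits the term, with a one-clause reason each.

variable uses: z=2, x=1, u [bound]=1, y [bound]=1
order of uses: y, x, u, z, z
typing: the term checks, with type (R → P → P → Q) → Q
ordered: ✗, repeated use of z ×2
linear: ✗, repeated use of z ×2
affine: ✗, repeated use of z ×2
relevant: ✓, none of z, x, u, y goes unused
unrestricted: ✓, simply typable at (R → P → P → Q) → Q; W, C, E all held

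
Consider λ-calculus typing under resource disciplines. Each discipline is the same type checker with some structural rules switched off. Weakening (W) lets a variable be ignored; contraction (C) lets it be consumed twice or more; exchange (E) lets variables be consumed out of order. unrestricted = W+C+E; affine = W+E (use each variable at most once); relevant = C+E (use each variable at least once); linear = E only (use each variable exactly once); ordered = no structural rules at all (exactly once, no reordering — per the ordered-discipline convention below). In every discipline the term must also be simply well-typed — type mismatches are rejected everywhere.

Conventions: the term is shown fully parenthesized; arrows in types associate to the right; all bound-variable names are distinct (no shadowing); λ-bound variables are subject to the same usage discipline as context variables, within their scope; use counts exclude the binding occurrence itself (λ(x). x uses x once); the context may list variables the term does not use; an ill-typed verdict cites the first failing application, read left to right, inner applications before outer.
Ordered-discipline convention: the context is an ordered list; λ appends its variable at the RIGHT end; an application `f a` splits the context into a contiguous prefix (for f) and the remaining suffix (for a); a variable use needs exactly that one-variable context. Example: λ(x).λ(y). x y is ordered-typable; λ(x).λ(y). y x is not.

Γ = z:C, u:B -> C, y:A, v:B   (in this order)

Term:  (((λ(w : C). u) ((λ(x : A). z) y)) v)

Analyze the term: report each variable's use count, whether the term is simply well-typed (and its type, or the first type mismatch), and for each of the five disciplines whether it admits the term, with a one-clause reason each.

counts: z=1; u=1; y=1; v=1; w (λ-bound)=0; x (λ-bound)=0
uses in reading order: u, z, y, v
typing: well-typed — term : C
ordered: ✗ — w, x never used (weakening)
linear: ✗ — w, x never used (weakening)
affine: ✓ — at most one use each (z, u, y, v, w, x)
relevant: ✗ — w, x never used (weakening)
unrestricted: ✓ — type-checks (C) and nothing is barred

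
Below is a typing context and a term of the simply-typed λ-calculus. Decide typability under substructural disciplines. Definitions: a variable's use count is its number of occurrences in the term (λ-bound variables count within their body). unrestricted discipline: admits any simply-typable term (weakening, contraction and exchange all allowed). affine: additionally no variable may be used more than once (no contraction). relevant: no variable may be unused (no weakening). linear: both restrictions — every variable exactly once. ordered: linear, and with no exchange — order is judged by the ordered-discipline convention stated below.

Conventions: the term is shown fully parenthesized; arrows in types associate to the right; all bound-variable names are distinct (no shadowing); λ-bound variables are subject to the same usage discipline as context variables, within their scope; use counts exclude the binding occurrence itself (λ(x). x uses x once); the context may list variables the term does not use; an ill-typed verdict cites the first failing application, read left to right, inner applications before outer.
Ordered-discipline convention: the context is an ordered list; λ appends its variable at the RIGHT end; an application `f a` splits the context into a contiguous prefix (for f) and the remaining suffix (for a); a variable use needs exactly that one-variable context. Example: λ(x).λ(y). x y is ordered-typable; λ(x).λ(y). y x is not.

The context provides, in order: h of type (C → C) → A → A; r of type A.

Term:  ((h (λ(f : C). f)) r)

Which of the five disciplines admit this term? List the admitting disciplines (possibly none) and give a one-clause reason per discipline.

accepted by: ordered, linear, affine, relevant, unrestricted
use counts: h: 1; r: 1; f [bound]: 1
use order (left to right): h, f, r
typing: well-typed at A
ordered ✓ (h, r, f once each; derivable with no W/C/E)
linear ✓ (exactly-once usage across h, r, f)
affine ✓ (at most one use each (h, r, f))
relevant ✓ (none of h, r, f goes unused)
unrestricted ✓ (typability at A is all that's needed)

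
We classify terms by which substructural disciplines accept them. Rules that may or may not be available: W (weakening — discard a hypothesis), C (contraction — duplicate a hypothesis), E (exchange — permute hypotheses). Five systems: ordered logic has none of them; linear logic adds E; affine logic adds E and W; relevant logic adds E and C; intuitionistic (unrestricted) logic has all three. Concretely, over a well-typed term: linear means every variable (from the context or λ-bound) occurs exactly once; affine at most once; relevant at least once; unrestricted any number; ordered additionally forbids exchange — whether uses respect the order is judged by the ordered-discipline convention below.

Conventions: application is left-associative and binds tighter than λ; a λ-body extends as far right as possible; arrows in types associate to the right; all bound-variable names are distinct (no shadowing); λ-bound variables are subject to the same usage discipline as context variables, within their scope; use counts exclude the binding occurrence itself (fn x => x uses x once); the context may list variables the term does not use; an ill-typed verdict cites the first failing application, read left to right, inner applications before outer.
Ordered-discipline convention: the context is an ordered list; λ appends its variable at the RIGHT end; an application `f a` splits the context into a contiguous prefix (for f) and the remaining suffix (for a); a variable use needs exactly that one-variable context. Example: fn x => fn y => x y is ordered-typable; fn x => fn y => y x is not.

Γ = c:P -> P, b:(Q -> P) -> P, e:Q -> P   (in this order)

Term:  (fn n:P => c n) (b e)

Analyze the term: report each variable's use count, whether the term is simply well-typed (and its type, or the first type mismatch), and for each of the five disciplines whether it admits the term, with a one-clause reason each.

variable uses: c: 1, b: 1, e: 1, n (λ-bound): 1
left-to-right use order: c, n, b, e
typing: well-typed at P
ordered ✓ (single-use (c, b, e, n), ordered derivation ok)
linear ✓ (each of c, b, e, n used exactly once)
affine ✓ (no duplicate uses among c, b, e, n)
relevant ✓ (every one of c, b, e, n appears)
unrestricted ✓ (simply typable at P; W, C, E all held)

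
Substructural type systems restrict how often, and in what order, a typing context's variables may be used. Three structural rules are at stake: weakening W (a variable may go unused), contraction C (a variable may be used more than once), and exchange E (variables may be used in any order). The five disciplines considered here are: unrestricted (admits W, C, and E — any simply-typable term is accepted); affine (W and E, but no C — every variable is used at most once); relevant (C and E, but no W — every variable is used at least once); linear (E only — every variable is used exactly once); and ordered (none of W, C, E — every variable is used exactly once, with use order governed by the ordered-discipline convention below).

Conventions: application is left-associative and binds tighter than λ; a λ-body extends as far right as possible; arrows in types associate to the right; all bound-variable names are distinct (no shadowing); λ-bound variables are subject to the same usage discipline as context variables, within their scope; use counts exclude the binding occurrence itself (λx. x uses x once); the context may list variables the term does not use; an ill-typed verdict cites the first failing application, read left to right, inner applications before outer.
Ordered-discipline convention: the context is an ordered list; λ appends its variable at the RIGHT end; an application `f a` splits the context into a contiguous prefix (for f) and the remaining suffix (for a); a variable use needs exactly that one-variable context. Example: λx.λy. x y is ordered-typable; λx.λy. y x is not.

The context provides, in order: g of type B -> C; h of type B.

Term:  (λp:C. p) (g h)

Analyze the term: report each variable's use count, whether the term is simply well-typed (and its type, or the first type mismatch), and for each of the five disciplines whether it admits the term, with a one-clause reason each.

use counts: g: 1×; h: 1×; p [bound]: 1×
left-to-right use order: p, g, h
typing: the term checks, with type C
ordered: ✓ — g, h, p: once each, no exchange needed
linear: ✓ — exactly-once usage across g, h, p
affine: ✓ — g, h, p: no repeats, contraction unneeded
relevant: ✓ — at least one use each (g, h, p)
unrestricted: ✓ — typability at C is all that's needed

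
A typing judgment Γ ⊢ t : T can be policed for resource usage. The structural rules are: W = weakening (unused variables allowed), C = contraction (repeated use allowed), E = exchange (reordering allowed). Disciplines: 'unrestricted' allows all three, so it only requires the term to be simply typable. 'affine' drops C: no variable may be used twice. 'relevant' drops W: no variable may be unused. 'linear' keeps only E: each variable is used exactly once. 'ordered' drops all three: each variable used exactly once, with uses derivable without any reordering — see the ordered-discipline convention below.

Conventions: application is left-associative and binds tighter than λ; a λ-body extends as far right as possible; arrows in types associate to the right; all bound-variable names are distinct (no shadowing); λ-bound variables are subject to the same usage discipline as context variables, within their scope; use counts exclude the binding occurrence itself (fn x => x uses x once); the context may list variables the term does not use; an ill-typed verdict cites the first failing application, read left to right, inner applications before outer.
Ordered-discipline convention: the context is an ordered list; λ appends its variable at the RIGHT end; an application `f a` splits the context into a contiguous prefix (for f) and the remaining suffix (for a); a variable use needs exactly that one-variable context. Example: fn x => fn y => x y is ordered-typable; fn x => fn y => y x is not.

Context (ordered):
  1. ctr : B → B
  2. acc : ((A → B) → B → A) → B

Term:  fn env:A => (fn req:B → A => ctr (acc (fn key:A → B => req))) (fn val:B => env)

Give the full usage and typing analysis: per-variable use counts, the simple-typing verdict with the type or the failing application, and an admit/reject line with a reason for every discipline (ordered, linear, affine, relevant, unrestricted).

variable uses: ctr: 1, acc: 1, env (λ-bound): 1, req (λ-bound): 1, key (λ-bound): 0, val (λ-bound): 0
uses in reading order: ctr, acc, req, env
typing: well-typed — term : A → B
ordered: ✗, unused: key, val — weakening required
linear: ✗, unused: key, val — weakening required
affine: ✓, none of ctr, acc, env, req, key, val used more than once
relevant: ✗, unused: key, val — weakening required
unrestricted: ✓, well-typed at A → B; no restrictions here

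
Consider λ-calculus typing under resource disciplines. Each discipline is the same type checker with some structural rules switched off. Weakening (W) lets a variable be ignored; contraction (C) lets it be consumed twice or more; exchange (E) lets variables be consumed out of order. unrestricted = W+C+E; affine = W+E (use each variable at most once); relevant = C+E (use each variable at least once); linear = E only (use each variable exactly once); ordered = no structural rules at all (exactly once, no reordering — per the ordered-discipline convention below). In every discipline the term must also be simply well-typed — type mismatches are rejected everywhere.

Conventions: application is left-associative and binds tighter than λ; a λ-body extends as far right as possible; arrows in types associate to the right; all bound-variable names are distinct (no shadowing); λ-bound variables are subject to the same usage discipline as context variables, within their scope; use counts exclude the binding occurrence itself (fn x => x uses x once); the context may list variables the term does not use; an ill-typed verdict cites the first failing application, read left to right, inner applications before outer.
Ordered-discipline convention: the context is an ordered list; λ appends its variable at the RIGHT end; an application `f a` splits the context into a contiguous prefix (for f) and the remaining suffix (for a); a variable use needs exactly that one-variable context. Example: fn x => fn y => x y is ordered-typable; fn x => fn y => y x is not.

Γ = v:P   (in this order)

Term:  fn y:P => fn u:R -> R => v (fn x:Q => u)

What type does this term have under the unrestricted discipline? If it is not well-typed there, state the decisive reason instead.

not well-typed under unrestricted — the type mismatch rejects it
counts: v=1; y (λ-bound)=0; u (λ-bound)=1; x (λ-bound)=0
use order (left to right): v, u
typing: ill-typed: applying a non-function (P)
all disciplines: ordered ✗; linear ✗; affine ✗; relevant ✗; unrestricted ✗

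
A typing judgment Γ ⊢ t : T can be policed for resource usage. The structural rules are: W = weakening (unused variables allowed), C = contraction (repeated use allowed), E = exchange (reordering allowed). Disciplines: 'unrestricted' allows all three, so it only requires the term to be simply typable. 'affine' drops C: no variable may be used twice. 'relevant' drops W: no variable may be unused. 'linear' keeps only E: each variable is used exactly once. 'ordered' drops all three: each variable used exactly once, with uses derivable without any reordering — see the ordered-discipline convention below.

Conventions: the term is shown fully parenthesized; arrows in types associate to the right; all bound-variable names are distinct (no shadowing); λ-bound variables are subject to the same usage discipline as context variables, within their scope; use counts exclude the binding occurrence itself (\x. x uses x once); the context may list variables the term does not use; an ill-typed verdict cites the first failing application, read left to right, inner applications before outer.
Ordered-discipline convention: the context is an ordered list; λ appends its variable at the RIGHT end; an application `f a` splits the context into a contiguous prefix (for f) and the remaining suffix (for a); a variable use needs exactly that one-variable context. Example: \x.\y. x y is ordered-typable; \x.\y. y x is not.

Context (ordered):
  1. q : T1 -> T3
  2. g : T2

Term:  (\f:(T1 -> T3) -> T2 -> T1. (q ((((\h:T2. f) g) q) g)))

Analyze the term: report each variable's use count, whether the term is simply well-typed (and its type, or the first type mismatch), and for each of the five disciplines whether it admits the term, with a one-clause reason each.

usage: q: 2×; g: 2×; f (λ-bound): 1×; h (λ-bound): 0×
order of uses: q, f, g, q, g
typing: well-typed at ((T1 -> T3) -> T2 -> T1) -> T3
ordered: ✗, repeated use of q ×2, g ×2; unused: h — weakening required
linear: ✗, repeated use of q ×2, g ×2; unused: h — weakening required
affine: ✗, repeated use of q ×2, g ×2
relevant: ✗, unused: h — weakening required
unrestricted: ✓, well-typed at ((T1 -> T3) -> T2 -> T1) -> T3; no restrictions here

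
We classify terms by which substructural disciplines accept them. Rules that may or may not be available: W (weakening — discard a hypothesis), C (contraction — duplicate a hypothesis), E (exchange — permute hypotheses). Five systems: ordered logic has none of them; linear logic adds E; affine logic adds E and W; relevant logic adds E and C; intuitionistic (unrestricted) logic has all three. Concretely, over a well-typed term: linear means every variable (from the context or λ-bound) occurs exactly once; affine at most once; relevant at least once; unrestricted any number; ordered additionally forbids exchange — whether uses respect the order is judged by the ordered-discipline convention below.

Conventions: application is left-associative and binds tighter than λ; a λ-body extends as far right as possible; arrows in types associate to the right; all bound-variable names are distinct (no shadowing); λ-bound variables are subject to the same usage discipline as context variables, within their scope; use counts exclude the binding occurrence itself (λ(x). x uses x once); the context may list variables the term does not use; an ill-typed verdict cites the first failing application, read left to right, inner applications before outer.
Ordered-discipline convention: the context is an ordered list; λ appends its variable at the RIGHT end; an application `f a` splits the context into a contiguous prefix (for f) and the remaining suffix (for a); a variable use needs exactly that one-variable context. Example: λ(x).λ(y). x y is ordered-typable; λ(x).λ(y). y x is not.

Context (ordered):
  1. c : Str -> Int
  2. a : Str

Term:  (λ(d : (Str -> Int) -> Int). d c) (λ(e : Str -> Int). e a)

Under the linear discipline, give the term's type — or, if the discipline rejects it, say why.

term : Int
use counts: c=1, a=1, d [bound]=1, e [bound]=1
left-to-right use order: d, c, e, a
typing: the term checks, with type Int
per-discipline verdicts: ordered ✗ | linear ✓ | affine ✓ | relevant ✓ | unrestricted ✓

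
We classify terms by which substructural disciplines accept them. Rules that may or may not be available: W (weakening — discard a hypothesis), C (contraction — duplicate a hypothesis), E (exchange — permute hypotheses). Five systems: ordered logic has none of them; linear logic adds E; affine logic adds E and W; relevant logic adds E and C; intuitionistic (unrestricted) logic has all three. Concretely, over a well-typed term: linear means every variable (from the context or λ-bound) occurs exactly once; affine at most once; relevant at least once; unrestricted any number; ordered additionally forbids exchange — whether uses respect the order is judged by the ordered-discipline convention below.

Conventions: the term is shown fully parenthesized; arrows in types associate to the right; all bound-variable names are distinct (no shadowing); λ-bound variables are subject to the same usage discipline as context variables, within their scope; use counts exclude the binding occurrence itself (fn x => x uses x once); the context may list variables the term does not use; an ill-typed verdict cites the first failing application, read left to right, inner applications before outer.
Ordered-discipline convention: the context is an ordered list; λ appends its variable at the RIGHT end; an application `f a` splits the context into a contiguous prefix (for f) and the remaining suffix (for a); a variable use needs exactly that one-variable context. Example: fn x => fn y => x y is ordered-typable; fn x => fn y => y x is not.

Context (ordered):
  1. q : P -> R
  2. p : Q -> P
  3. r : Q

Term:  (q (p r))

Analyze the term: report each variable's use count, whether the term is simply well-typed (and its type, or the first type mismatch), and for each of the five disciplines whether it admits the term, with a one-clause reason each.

variable uses: q ×1; p ×1; r ×1
use order (left to right): q, p, r
typing: well-typed — term : R
ordered: ✓, single-use (q, p, r), ordered derivation ok
linear: ✓, single use per variable (q, p, r)
affine: ✓, at most one use each (q, p, r)
relevant: ✓, every one of q, p, r appears
unrestricted: ✓, typability at R is all that's needed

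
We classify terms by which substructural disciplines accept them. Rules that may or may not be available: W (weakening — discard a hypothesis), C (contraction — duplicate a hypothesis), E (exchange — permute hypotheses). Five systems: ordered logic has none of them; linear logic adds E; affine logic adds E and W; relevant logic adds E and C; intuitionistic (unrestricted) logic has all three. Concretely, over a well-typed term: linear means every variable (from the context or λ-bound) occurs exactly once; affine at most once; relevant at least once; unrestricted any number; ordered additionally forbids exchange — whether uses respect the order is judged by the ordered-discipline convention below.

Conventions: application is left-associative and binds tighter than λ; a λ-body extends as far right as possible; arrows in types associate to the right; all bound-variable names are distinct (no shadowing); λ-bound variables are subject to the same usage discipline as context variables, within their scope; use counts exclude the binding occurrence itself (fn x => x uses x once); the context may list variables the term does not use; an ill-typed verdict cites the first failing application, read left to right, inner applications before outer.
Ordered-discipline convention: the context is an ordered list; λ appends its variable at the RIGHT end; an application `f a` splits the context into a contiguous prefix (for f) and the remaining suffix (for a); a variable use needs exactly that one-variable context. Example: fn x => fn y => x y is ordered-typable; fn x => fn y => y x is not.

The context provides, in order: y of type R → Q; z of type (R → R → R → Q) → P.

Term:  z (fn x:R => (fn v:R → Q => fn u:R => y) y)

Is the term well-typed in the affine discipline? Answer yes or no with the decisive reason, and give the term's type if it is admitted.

no — needs contraction — y ×2
variable uses: y=2; z=1; x (bound)=0; v (bound)=0; u (bound)=0
use order (left to right): z, y, y
typing: well-typed — term : P
across the five disciplines: ordered ✗; linear ✗; affine ✗; relevant ✗; unrestricted ✓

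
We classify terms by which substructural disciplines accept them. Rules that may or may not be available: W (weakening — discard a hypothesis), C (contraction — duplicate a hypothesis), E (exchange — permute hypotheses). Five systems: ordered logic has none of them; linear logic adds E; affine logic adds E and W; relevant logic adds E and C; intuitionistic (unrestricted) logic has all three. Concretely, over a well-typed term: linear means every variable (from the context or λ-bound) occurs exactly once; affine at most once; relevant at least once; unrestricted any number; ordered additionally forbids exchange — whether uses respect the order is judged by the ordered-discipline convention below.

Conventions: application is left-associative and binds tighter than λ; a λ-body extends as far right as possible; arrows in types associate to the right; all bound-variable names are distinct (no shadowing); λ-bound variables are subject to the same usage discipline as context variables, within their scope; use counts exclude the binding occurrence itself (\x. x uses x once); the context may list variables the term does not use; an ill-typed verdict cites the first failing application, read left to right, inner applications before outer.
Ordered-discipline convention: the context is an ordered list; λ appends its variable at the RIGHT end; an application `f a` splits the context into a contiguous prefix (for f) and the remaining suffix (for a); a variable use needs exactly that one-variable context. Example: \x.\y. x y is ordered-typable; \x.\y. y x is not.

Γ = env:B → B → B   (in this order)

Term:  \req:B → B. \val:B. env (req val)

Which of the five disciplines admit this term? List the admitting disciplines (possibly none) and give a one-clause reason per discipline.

accepted by: ordered, linear, affine, relevant, unrestricted
use counts: env=1; req (bound)=1; val (bound)=1
left-to-right use order: env, req, val
typing: well-typed — term : (B → B) → B → B → B
ordered ✓ (env, req, val: once each, no exchange needed)
linear ✓ (single use per variable (env, req, val))
affine ✓ (no duplicate uses among env, req, val)
relevant ✓ (every one of env, req, val appears)
unrestricted ✓ (type-checks ((B → B) → B → B → B) and nothing is barred)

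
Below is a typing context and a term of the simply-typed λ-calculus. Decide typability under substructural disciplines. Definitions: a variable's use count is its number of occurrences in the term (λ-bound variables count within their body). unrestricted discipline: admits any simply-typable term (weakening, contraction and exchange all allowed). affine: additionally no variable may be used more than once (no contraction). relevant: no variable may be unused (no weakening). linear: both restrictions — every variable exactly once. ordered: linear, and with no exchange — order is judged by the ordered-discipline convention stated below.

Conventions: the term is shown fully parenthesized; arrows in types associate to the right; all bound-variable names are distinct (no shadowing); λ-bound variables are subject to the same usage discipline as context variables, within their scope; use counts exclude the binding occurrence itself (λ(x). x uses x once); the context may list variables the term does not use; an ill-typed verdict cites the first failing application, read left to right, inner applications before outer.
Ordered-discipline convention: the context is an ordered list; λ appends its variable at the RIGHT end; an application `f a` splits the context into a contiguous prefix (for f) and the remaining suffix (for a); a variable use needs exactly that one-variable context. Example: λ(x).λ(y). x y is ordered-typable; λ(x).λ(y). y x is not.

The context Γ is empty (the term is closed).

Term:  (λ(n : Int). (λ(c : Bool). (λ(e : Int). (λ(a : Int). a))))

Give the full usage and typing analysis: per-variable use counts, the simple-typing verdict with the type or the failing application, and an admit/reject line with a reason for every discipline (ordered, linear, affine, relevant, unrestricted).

variable uses: n [bound]: 0, c [bound]: 0, e [bound]: 0, a [bound]: 1
order of uses: a
typing: well-typed — term : Int -> Bool -> Int -> Int -> Int
ordered: ✗, unused: n, c, e — weakening required
linear: ✗, unused: n, c, e — weakening required
affine: ✓, at most one use each (n, c, e, a)
relevant: ✗, unused: n, c, e — weakening required
unrestricted: ✓, typability at Int -> Bool -> Int -> Int -> Int is all that's needed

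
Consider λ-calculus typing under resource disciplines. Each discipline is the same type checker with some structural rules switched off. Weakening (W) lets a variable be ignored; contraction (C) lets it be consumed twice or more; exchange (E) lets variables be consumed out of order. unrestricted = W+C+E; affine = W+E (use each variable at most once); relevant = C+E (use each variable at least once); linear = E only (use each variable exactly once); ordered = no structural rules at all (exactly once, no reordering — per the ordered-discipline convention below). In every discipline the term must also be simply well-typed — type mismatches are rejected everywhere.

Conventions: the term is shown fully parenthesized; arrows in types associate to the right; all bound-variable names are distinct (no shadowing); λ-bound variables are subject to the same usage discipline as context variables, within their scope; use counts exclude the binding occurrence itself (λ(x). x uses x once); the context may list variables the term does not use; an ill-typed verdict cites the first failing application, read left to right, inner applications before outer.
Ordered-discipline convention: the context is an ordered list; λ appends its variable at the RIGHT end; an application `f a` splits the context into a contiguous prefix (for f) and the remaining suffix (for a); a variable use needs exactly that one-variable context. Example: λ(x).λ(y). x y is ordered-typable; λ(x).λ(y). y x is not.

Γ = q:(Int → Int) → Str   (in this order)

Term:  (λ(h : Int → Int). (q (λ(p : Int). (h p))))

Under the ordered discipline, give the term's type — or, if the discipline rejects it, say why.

term : (Int → Int) → Str
usage: q=1; h [bound]=1; p [bound]=1
order of uses: q, h, p
typing: ✓ — (Int → Int) → Str
all disciplines: ordered ✓ · linear ✓ · affine ✓ · relevant ✓ · unrestricted ✓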